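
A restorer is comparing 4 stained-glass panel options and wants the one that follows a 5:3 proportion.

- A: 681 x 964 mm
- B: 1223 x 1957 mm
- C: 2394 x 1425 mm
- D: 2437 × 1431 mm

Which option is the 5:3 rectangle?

Target 5:3 ≈ 1.667.
A: 1.416 (Δ0.251)  B: 1.600 (Δ0.067)  C: 1.680 (Δ0.013)  D: 1.703 (Δ0.036)

C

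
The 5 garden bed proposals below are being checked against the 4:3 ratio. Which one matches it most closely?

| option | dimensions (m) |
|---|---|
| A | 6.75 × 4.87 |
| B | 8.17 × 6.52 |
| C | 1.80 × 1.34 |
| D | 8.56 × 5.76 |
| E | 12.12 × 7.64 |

C

Ratios (long/short): A ≈ 1.386; B ≈ 1.253; C ≈ 1.343; D ≈ 1.486; E ≈ 1.586.
4:3 ≈ 1.333; option C is nearest (Δ 0.010).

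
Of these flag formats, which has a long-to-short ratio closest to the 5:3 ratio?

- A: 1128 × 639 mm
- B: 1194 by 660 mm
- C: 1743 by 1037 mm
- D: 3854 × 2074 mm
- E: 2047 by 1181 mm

C

Ratios (long/short): A ≈ 1.765; B ≈ 1.809; C ≈ 1.681; D ≈ 1.858; E ≈ 1.733.
5:3 ≈ 1.667; option C is nearest (Δ 0.014).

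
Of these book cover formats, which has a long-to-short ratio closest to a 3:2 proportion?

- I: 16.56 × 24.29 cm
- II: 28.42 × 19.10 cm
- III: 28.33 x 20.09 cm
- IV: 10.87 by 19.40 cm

Ratios (long/short): I ≈ 1.467; II ≈ 1.488; III ≈ 1.410; IV ≈ 1.785.
3:2 ≈ 1.500; option II is nearest (Δ 0.012).

II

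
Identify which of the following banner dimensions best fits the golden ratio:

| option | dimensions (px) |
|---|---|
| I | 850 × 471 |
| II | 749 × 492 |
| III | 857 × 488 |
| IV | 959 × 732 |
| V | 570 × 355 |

V

Ratios (long/short): I ≈ 1.805; II ≈ 1.522; III ≈ 1.756; IV ≈ 1.310; V ≈ 1.606.
golden ratio ≈ 1.618; option V is nearest (Δ 0.012).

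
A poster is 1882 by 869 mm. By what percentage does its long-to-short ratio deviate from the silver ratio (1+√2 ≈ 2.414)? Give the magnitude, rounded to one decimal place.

Ratio = 1882 / 869 ≈ 2.1657.
Ideal silver ratio ≈ 2.4142. |2.1657 − 2.4142| / 2.4142 ≈ 10.29% → 10.3%.

10.3%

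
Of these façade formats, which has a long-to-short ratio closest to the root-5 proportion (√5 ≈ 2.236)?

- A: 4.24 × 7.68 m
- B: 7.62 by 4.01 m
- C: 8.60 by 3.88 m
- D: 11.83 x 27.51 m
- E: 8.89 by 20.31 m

Target root-5 ≈ 2.236.
A: 1.811 (Δ0.425)  B: 1.900 (Δ0.336)  C: 2.216 (Δ0.020)  D: 2.325 (Δ0.089)  E: 2.285 (Δ0.049)

C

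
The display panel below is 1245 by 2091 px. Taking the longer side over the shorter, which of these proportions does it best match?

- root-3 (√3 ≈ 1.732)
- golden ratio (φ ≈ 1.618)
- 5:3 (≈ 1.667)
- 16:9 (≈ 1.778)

5:3

Ratio = 2091 / 1245 ≈ 1.680.
Distances: root-3 1.732 (Δ 0.052); golden ratio 1.618 (Δ 0.062); 5:3 1.667 (Δ 0.013); 16:9 1.778 (Δ 0.098).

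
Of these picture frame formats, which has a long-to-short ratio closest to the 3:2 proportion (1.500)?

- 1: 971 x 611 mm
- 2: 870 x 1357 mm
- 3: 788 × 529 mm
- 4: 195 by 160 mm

3

Ratios (long/short): 1 ≈ 1.589; 2 ≈ 1.560; 3 ≈ 1.490; 4 ≈ 1.219.
3:2 ≈ 1.500; option 3 is nearest (Δ 0.010).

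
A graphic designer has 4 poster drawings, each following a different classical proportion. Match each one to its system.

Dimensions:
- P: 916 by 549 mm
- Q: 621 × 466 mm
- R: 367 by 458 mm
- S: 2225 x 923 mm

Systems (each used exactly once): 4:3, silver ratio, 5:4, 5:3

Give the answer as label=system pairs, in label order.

P = 916/549 ≈ 1.668 → 5:3 (1.667)
Q = 621/466 ≈ 1.333 → 4:3 (1.333)
R = 458/367 ≈ 1.248 → 5:4 (1.250)
S = 2225/923 ≈ 2.411 → silver ratio (2.414)

P=5:3, Q=4:3, R=5:4, S=silver ratio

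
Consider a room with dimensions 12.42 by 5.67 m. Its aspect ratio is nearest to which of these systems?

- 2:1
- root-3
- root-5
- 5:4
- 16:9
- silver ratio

root-5

Ratio = 12.42 / 5.67 ≈ 2.190.
Distances: 2:1 2.000 (Δ 0.190); root-3 1.732 (Δ 0.458); root-5 2.236 (Δ 0.046); 5:4 1.250 (Δ 0.940); 16:9 1.778 (Δ 0.412); silver ratio 2.414 (Δ 0.224).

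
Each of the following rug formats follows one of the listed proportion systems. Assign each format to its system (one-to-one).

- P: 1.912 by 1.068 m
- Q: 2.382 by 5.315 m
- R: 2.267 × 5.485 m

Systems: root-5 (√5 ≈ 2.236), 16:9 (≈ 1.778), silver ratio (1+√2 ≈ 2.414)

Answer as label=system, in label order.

P=16:9, Q=root-5, R=silver ratio

Ratios: P ≈ 1.790; Q ≈ 2.231; R ≈ 2.419.
Targets: root-5 ≈ 2.236; 16:9 ≈ 1.778; silver ratio ≈ 2.414.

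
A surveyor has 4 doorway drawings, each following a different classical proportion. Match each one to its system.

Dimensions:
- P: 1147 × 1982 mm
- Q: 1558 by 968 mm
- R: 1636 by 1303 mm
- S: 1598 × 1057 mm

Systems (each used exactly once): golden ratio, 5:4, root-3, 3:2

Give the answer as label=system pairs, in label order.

P = 1982/1147 ≈ 1.728 → root-3 (1.732)
Q = 1558/968 ≈ 1.610 → golden ratio (1.618)
R = 1636/1303 ≈ 1.256 → 5:4 (1.250)
S = 1598/1057 ≈ 1.512 → 3:2 (1.500)

P=root-3, Q=golden ratio, R=5:4, S=3:2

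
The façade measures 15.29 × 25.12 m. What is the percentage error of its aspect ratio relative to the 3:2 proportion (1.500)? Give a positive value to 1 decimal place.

9.5%

Ratio = 25.12 / 15.29 ≈ 1.6429.
Ideal 3:2 = 1.5000. |1.6429 − 1.5000| / 1.5000 ≈ 9.53% → 9.5%.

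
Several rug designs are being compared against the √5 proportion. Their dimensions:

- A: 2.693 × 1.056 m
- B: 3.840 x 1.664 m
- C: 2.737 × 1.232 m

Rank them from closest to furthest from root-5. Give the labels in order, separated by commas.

A: 2.693/1.056 ≈ 2.550 → |2.550 − 2.236| = 0.314
B: 3.840/1.664 ≈ 2.308 → |2.308 − 2.236| = 0.072
C: 2.737/1.232 ≈ 2.222 → |2.222 − 2.236| = 0.014

C, B, A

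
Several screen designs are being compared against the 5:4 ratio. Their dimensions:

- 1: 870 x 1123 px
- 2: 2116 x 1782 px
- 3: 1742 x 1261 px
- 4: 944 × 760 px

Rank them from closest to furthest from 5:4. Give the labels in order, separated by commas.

1: 1123/870 ≈ 1.291 → |1.291 − 1.250| = 0.041
2: 2116/1782 ≈ 1.187 → |1.187 − 1.250| = 0.063
3: 1742/1261 ≈ 1.381 → |1.381 − 1.250| = 0.131
4: 944/760 ≈ 1.242 → |1.242 − 1.250| = 0.008

4, 1, 2, 3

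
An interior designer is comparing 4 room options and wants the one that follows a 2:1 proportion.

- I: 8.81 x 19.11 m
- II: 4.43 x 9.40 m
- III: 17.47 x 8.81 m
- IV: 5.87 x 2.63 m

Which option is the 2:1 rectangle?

Ratios (long/short): I ≈ 2.169; II ≈ 2.122; III ≈ 1.983; IV ≈ 2.232.
2:1 ≈ 2.000; option III is nearest (Δ 0.017).

III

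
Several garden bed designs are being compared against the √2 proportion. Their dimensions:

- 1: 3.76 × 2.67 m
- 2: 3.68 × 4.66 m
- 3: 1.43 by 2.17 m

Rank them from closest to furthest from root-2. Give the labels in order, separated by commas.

Ratios: 1 = 3.76 / 2.67 ≈ 1.408; 2 = 4.66 / 3.68 ≈ 1.266; 3 = 2.17 / 1.43 ≈ 1.517.
|Δ from 1.414|: 1 0.006; 2 0.148; 3 0.103.

1, 3, 2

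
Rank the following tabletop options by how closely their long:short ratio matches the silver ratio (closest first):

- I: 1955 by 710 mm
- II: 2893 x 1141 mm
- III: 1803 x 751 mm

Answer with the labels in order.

III, II, I

Ratios: I = 1955 / 710 ≈ 2.754; II = 2893 / 1141 ≈ 2.535; III = 1803 / 751 ≈ 2.401.
|Δ from 2.414|: I 0.340; II 0.121; III 0.013.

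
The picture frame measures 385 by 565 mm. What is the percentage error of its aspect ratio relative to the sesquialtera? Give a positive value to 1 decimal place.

Ratio = 565 / 385 ≈ 1.4675.
Ideal 3:2 = 1.5000. |1.4675 − 1.5000| / 1.5000 ≈ 2.17% → 2.2%.

2.2%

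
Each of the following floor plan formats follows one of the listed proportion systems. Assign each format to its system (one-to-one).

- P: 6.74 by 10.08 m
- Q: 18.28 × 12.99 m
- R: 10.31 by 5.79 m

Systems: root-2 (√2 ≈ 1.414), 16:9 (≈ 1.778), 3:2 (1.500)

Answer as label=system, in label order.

P=3:2, Q=root-2, R=16:9

Ratios: P ≈ 1.496; Q ≈ 1.407; R ≈ 1.781.
Targets: root-2 ≈ 1.414; 16:9 ≈ 1.778; 3:2 ≈ 1.500.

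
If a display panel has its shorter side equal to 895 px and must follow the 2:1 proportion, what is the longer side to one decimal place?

1790.0 px

2:1 = 2.00000.
Longer side = 895 × 2.00000 ≈ 1790.000 → 1790.0 px.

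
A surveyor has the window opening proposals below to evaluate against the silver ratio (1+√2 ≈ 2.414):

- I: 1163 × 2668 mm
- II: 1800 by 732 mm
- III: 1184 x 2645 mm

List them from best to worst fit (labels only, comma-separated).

I: 2668/1163 ≈ 2.294 → |2.294 − 2.414| = 0.120
II: 1800/732 ≈ 2.459 → |2.459 − 2.414| = 0.045
III: 2645/1184 ≈ 2.234 → |2.234 − 2.414| = 0.180

II, I, III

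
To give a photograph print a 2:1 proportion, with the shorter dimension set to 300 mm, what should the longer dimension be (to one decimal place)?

600.0 mm

2:1 = 2.00000.
Longer side = 300 × 2.00000 ≈ 600.000 → 600.0 mm.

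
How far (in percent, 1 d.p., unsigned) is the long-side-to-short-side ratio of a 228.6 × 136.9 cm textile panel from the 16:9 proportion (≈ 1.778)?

6.1%

Ratio = 228.6 / 136.9 ≈ 1.6698.
Ideal 16:9 ≈ 1.7778. |1.6698 − 1.7778| / 1.7778 ≈ 6.07% → 6.1%.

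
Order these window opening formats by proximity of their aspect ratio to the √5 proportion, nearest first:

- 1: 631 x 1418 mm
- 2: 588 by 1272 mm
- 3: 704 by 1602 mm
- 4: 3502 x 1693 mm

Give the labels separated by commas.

Ratios: 1 = 1418 / 631 ≈ 2.247; 2 = 1272 / 588 ≈ 2.163; 3 = 1602 / 704 ≈ 2.276; 4 = 3502 / 1693 ≈ 2.069.
|Δ from 2.236|: 1 0.011; 2 0.073; 3 0.040; 4 0.167.

1, 3, 2, 4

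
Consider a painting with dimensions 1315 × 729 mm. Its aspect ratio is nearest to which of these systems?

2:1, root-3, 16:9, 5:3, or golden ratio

16:9

Ratio = 1315 / 729 ≈ 1.804.
Distances: 2:1 2.000 (Δ 0.196); root-3 1.732 (Δ 0.072); 16:9 1.778 (Δ 0.026); 5:3 1.667 (Δ 0.137); golden ratio 1.618 (Δ 0.186).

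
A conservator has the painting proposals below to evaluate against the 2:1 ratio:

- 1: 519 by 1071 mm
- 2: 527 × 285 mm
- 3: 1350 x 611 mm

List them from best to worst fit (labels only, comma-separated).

1, 2, 3

1: 1071/519 ≈ 2.064 → |2.064 − 2.000| = 0.064
2: 527/285 ≈ 1.849 → |1.849 − 2.000| = 0.151
3: 1350/611 ≈ 2.209 → |2.209 − 2.000| = 0.209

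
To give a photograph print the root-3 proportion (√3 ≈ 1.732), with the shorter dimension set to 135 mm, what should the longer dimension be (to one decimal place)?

root-3 ≈ 1.73205.
Longer side = 135 × 1.73205 ≈ 233.827 → 233.8 mm.

233.8 mm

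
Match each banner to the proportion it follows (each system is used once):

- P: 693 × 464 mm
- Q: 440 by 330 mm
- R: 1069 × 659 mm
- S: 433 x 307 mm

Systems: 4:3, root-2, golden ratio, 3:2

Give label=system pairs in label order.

P = 693/464 ≈ 1.494 → 3:2 (1.500)
Q = 440/330 ≈ 1.333 → 4:3 (1.333)
R = 1069/659 ≈ 1.622 → golden ratio (1.618)
S = 433/307 ≈ 1.410 → root-2 (1.414)

P=3:2, Q=4:3, R=golden ratio, S=root-2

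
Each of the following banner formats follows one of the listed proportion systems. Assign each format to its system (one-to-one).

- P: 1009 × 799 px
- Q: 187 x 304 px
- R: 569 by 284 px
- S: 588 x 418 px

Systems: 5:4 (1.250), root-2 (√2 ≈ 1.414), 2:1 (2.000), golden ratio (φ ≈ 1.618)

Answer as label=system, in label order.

P=5:4, Q=golden ratio, R=2:1, S=root-2

Ratios: P ≈ 1.263; Q ≈ 1.626; R ≈ 2.004; S ≈ 1.407.
Targets: 5:4 ≈ 1.250; root-2 ≈ 1.414; 2:1 ≈ 2.000; golden ratio ≈ 1.618.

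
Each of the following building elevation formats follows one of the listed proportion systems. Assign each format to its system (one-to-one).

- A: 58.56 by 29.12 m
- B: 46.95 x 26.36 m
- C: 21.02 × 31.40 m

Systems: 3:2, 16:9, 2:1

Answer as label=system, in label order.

A=2:1, B=16:9, C=3:2

Ratios: A ≈ 2.011; B ≈ 1.781; C ≈ 1.494.
Targets: 3:2 ≈ 1.500; 16:9 ≈ 1.778; 2:1 ≈ 2.000.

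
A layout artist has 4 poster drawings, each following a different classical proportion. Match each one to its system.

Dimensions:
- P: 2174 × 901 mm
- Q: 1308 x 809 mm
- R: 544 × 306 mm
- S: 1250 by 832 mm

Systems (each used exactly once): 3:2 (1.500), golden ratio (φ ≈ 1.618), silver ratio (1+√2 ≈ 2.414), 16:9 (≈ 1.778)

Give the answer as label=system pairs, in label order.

P=silver ratio, Q=golden ratio, R=16:9, S=3:2

P = 2174/901 ≈ 2.413 → silver ratio (2.414)
Q = 1308/809 ≈ 1.617 → golden ratio (1.618)
R = 544/306 ≈ 1.778 → 16:9 (1.778)
S = 1250/832 ≈ 1.502 → 3:2 (1.500)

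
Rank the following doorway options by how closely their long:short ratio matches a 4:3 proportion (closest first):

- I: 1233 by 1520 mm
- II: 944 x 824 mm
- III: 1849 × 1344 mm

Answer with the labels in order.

III, I, II

I: 1520/1233 ≈ 1.233 → |1.233 − 1.333| = 0.100
II: 944/824 ≈ 1.146 → |1.146 − 1.333| = 0.187
III: 1849/1344 ≈ 1.376 → |1.376 − 1.333| = 0.043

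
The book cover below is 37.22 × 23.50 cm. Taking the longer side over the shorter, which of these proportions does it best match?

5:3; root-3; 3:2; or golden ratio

37.22/23.50 ≈ 1.584. Nearest candidates are golden ratio (1.618, off by 0.034) and 5:3 (1.667, off by 0.083).

golden ratio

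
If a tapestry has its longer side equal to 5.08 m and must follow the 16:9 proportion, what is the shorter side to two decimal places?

2.86 m

16:9 ≈ 1.77778.
Shorter side = 5.08 ÷ 1.77778 ≈ 2.8575 → 2.86 m.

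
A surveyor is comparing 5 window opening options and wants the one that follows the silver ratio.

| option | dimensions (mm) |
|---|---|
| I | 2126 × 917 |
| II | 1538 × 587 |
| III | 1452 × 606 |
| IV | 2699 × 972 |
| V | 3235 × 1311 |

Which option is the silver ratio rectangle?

III

Target silver ratio ≈ 2.414.
I: 2.318 (Δ0.096)  II: 2.620 (Δ0.206)  III: 2.396 (Δ0.018)  IV: 2.777 (Δ0.363)  V: 2.468 (Δ0.054)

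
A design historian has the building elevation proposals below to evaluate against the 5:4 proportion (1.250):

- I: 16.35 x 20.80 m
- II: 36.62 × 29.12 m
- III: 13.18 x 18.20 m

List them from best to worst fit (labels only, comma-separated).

I: 20.80/16.35 ≈ 1.272 → |1.272 − 1.250| = 0.022
II: 36.62/29.12 ≈ 1.258 → |1.258 − 1.250| = 0.008
III: 18.20/13.18 ≈ 1.381 → |1.381 − 1.250| = 0.131

II, I, III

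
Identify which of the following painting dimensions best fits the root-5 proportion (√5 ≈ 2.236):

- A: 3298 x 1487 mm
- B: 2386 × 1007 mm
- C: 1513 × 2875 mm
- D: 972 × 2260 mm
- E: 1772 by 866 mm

Target root-5 ≈ 2.236.
A: 2.218 (Δ0.018)  B: 2.369 (Δ0.133)  C: 1.900 (Δ0.336)  D: 2.325 (Δ0.089)  E: 2.046 (Δ0.190)

A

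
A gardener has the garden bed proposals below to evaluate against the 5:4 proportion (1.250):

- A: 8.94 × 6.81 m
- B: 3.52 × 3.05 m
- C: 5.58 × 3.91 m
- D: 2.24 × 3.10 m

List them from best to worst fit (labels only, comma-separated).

A, B, D, C

A: 8.94/6.81 ≈ 1.313 → |1.313 − 1.250| = 0.063
B: 3.52/3.05 ≈ 1.154 → |1.154 − 1.250| = 0.096
C: 5.58/3.91 ≈ 1.427 → |1.427 − 1.250| = 0.177
D: 3.10/2.24 ≈ 1.384 → |1.384 − 1.250| = 0.134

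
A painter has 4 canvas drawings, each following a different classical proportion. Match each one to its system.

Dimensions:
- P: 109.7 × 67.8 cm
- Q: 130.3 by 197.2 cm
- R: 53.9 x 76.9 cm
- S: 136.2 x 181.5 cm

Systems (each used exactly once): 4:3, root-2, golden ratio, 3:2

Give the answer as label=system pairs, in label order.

P=golden ratio, Q=3:2, R=root-2, S=4:3

Ratios: P ≈ 1.618; Q ≈ 1.513; R ≈ 1.427; S ≈ 1.333.
Targets: 4:3 ≈ 1.333; root-2 ≈ 1.414; golden ratio ≈ 1.618; 3:2 ≈ 1.500.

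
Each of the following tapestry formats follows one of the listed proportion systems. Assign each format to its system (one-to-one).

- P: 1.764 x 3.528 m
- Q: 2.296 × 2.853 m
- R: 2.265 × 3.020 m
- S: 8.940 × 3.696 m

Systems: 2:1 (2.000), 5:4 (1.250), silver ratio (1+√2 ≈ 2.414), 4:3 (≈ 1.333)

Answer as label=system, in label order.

P=2:1, Q=5:4, R=4:3, S=silver ratio

Ratios: P ≈ 2.000; Q ≈ 1.243; R ≈ 1.333; S ≈ 2.419.
Targets: 2:1 ≈ 2.000; 5:4 ≈ 1.250; silver ratio ≈ 2.414; 4:3 ≈ 1.333.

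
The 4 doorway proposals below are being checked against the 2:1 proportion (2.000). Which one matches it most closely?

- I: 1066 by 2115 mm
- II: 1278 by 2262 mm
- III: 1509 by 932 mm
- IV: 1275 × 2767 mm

I

Target 2:1 ≈ 2.000.
I: 1.984 (Δ0.016)  II: 1.770 (Δ0.230)  III: 1.619 (Δ0.381)  IV: 2.170 (Δ0.170)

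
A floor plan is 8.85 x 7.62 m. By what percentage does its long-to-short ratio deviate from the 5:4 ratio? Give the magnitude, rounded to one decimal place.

7.1%

Ratio = 8.85 / 7.62 ≈ 1.1614.
Ideal 5:4 = 1.2500. |1.1614 − 1.2500| / 1.2500 ≈ 7.09% → 7.1%.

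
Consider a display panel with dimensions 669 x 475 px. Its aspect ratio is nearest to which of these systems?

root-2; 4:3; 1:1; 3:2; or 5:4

root-2

669/475 ≈ 1.408. Nearest candidates are root-2 (1.414, off by 0.006) and 4:3 (1.333, off by 0.075).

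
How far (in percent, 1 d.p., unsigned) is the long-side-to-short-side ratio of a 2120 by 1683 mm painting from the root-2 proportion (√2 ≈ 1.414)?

Ratio = 2120 / 1683 ≈ 1.2597.
Ideal root-2 ≈ 1.4142. |1.2597 − 1.4142| / 1.4142 ≈ 10.92% → 10.9%.

10.9%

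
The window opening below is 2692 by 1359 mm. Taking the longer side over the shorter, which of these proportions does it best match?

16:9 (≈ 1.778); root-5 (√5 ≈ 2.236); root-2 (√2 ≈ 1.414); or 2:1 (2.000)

Ratio = 2692 / 1359 ≈ 1.981.
Distances: 16:9 1.778 (Δ 0.203); root-5 2.236 (Δ 0.255); root-2 1.414 (Δ 0.567); 2:1 2.000 (Δ 0.019).

2:1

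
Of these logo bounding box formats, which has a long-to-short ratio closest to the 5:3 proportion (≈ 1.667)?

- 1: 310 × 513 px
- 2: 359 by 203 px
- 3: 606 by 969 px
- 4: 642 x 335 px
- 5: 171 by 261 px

Target 5:3 ≈ 1.667.
1: 1.655 (Δ0.012)  2: 1.768 (Δ0.101)  3: 1.599 (Δ0.068)  4: 1.916 (Δ0.249)  5: 1.526 (Δ0.141)

1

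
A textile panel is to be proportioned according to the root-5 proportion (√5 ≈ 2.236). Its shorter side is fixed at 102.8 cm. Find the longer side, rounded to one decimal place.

root-5 ≈ 2.23607.
Longer side = 102.8 × 2.23607 ≈ 229.868 → 229.9 cm.

229.9 cm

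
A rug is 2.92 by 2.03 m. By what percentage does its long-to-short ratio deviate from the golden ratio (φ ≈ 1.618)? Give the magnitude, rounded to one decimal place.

11.1%

Ratio = 2.92 / 2.03 ≈ 1.4384.
Ideal golden ratio ≈ 1.6180. |1.4384 − 1.6180| / 1.6180 ≈ 11.10% → 11.1%.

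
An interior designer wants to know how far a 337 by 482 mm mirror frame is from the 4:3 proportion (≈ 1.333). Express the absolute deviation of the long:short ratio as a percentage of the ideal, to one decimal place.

7.3%

Ratio = 482 / 337 ≈ 1.4303.
Ideal 4:3 ≈ 1.3333. |1.4303 − 1.3333| / 1.3333 ≈ 7.28% → 7.3%.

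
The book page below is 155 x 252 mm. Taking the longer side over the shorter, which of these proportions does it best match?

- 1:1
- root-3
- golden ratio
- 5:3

252/155 ≈ 1.626. Nearest candidates are golden ratio (1.618, off by 0.008) and 5:3 (1.667, off by 0.041).

golden ratio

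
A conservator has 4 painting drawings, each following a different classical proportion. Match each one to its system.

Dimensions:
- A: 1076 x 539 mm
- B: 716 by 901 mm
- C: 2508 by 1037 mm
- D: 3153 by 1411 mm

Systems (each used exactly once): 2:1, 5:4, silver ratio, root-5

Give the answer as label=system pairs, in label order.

A = 1076/539 ≈ 1.996 → 2:1 (2.000)
B = 901/716 ≈ 1.258 → 5:4 (1.250)
C = 2508/1037 ≈ 2.419 → silver ratio (2.414)
D = 3153/1411 ≈ 2.235 → root-5 (2.236)

A=2:1, B=5:4, C=silver ratio, D=root-5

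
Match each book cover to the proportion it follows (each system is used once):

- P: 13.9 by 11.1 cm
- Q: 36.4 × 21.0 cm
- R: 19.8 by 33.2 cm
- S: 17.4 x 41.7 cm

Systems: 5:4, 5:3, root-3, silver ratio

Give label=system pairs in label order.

P = 13.9/11.1 ≈ 1.252 → 5:4 (1.250)
Q = 36.4/21.0 ≈ 1.733 → root-3 (1.732)
R = 33.2/19.8 ≈ 1.677 → 5:3 (1.667)
S = 41.7/17.4 ≈ 2.397 → silver ratio (2.414)

P=5:4, Q=root-3, R=5:3, S=silver ratio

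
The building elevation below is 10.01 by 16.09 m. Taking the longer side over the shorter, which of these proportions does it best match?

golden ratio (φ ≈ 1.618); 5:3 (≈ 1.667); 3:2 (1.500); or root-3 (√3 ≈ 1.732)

Ratio = 16.09 / 10.01 ≈ 1.607.
Distances: golden ratio 1.618 (Δ 0.011); 5:3 1.667 (Δ 0.060); 3:2 1.500 (Δ 0.107); root-3 1.732 (Δ 0.125).

golden ratio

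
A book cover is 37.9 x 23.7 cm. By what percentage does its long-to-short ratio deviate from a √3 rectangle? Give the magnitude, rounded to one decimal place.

Ratio = 37.9 / 23.7 ≈ 1.5992.
Ideal root-3 ≈ 1.7321. |1.5992 − 1.7321| / 1.7321 ≈ 7.67% → 7.7%.

7.7%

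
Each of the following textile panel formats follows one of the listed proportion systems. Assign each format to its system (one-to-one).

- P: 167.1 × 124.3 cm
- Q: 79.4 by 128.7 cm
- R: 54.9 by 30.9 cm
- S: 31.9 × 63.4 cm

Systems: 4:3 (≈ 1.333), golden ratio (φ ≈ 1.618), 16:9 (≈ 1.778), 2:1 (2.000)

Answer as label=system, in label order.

P=4:3, Q=golden ratio, R=16:9, S=2:1

Ratios: P ≈ 1.344; Q ≈ 1.621; R ≈ 1.777; S ≈ 1.987.
Targets: 4:3 ≈ 1.333; golden ratio ≈ 1.618; 16:9 ≈ 1.778; 2:1 ≈ 2.000.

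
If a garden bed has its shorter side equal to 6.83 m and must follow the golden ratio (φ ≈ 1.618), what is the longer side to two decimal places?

11.05 m

golden ratio ≈ 1.61803.
Longer side = 6.83 × 1.61803 ≈ 11.0511 → 11.05 m.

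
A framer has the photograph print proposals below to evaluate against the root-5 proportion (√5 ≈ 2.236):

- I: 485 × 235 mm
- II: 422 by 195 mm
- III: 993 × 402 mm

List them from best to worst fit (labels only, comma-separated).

Ratios: I = 485 / 235 ≈ 2.064; II = 422 / 195 ≈ 2.164; III = 993 / 402 ≈ 2.470.
|Δ from 2.236|: I 0.172; II 0.072; III 0.234.

II, I, III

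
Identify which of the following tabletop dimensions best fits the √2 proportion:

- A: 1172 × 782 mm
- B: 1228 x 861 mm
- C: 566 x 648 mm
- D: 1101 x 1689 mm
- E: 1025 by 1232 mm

B

Ratios (long/short): A ≈ 1.499; B ≈ 1.426; C ≈ 1.145; D ≈ 1.534; E ≈ 1.202.
root-2 ≈ 1.414; option B is nearest (Δ 0.012).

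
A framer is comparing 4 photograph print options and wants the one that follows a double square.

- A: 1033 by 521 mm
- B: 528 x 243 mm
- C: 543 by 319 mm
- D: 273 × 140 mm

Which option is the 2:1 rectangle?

Ratios (long/short): A ≈ 1.983; B ≈ 2.173; C ≈ 1.702; D ≈ 1.950.
2:1 ≈ 2.000; option A is nearest (Δ 0.017).

A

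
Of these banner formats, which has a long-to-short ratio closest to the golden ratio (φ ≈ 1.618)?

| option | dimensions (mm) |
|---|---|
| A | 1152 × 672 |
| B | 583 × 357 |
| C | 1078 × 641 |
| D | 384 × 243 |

Ratios (long/short): A ≈ 1.714; B ≈ 1.633; C ≈ 1.682; D ≈ 1.580.
golden ratio ≈ 1.618; option B is nearest (Δ 0.015).

B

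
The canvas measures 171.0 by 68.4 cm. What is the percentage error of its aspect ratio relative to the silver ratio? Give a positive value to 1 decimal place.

3.6%

Ratio = 171.0 / 68.4 ≈ 2.5000.
Ideal silver ratio ≈ 2.4142. |2.5000 − 2.4142| / 2.4142 ≈ 3.55% → 3.6%.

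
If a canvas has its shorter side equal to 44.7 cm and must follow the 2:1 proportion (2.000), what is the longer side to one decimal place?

89.4 cm

2:1 = 2.00000.
Longer side = 44.7 × 2.00000 ≈ 89.400 → 89.4 cm.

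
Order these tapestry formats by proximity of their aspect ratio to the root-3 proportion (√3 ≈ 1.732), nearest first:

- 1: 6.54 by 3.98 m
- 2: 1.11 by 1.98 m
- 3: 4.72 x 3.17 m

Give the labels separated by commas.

1: 6.54/3.98 ≈ 1.643 → |1.643 − 1.732| = 0.089
2: 1.98/1.11 ≈ 1.784 → |1.784 − 1.732| = 0.052
3: 4.72/3.17 ≈ 1.489 → |1.489 − 1.732| = 0.243

2, 1, 3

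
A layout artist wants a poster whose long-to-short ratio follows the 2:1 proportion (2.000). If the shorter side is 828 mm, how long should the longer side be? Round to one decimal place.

1656.0 mm

2:1 = 2.00000.
Longer side = 828 × 2.00000 ≈ 1656.000 → 1656.0 mm.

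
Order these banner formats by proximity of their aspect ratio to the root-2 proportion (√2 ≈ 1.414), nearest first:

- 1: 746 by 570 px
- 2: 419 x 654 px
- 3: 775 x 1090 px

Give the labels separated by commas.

1: 746/570 ≈ 1.309 → |1.309 − 1.414| = 0.105
2: 654/419 ≈ 1.561 → |1.561 − 1.414| = 0.147
3: 1090/775 ≈ 1.406 → |1.406 − 1.414| = 0.008

3, 1, 2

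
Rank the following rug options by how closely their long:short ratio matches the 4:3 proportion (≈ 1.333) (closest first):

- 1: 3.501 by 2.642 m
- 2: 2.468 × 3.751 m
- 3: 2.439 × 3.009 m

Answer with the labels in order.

1, 3, 2

1: 3.501/2.642 ≈ 1.325 → |1.325 − 1.333| = 0.008
2: 3.751/2.468 ≈ 1.520 → |1.520 − 1.333| = 0.187
3: 3.009/2.439 ≈ 1.234 → |1.234 − 1.333| = 0.099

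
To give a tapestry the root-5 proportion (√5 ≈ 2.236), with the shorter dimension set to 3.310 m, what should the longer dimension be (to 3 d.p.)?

7.401 m

root-5 ≈ 2.23607.
Longer side = 3.310 × 2.23607 ≈ 7.40139 → 7.401 m.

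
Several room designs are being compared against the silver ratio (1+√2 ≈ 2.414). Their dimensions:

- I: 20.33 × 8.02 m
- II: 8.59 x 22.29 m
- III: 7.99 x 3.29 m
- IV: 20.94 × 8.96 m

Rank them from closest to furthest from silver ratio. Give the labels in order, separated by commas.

III, IV, I, II

Ratios: I = 20.33 / 8.02 ≈ 2.535; II = 22.29 / 8.59 ≈ 2.595; III = 7.99 / 3.29 ≈ 2.429; IV = 20.94 / 8.96 ≈ 2.337.
|Δ from 2.414|: I 0.121; II 0.181; III 0.015; IV 0.077.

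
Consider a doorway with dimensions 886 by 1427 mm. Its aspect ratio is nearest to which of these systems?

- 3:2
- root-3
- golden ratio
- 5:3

golden ratio

1427/886 ≈ 1.611. Nearest candidates are golden ratio (1.618, off by 0.007) and 5:3 (1.667, off by 0.056).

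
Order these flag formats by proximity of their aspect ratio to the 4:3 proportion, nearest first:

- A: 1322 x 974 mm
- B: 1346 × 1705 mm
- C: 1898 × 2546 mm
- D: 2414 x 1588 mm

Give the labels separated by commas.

Ratios: A = 1322 / 974 ≈ 1.357; B = 1705 / 1346 ≈ 1.267; C = 2546 / 1898 ≈ 1.341; D = 2414 / 1588 ≈ 1.520.
|Δ from 1.333|: A 0.024; B 0.066; C 0.008; D 0.187.

C, A, B, D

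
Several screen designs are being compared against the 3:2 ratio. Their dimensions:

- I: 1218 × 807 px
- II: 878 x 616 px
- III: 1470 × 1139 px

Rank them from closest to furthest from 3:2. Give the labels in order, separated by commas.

I, II, III

Ratios: I = 1218 / 807 ≈ 1.509; II = 878 / 616 ≈ 1.425; III = 1470 / 1139 ≈ 1.291.
|Δ from 1.500|: I 0.009; II 0.075; III 0.209.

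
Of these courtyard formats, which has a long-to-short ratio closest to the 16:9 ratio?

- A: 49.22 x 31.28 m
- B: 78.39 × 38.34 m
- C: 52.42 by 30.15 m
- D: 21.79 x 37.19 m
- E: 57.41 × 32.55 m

Ratios (long/short): A ≈ 1.574; B ≈ 2.045; C ≈ 1.739; D ≈ 1.707; E ≈ 1.764.
16:9 ≈ 1.778; option E is nearest (Δ 0.014).

E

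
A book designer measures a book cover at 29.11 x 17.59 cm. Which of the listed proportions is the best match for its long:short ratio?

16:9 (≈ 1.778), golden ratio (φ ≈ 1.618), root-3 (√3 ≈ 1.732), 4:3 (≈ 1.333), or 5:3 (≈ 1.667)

29.11/17.59 ≈ 1.655. Nearest candidates are 5:3 (1.667, off by 0.012) and golden ratio (1.618, off by 0.037).

5:3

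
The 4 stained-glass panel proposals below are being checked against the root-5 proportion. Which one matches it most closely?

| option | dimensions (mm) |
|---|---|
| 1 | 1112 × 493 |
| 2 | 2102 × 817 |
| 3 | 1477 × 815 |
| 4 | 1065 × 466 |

Target root-5 ≈ 2.236.
1: 2.256 (Δ0.020)  2: 2.573 (Δ0.337)  3: 1.812 (Δ0.424)  4: 2.285 (Δ0.049)

1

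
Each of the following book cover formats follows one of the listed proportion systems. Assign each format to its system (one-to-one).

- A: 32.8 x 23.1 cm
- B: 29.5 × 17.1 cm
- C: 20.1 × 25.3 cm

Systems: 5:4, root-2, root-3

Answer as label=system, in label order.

A = 32.8/23.1 ≈ 1.420 → root-2 (1.414)
B = 29.5/17.1 ≈ 1.725 → root-3 (1.732)
C = 25.3/20.1 ≈ 1.259 → 5:4 (1.250)

A=root-2, B=root-3, C=5:4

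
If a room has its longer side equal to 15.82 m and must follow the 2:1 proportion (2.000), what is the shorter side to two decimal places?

7.91 m

2:1 = 2.00000.
Shorter side = 15.82 ÷ 2.00000 ≈ 7.9100 → 7.91 m.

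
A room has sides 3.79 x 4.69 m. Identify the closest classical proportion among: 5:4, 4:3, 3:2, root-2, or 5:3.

4.69/3.79 ≈ 1.237. Nearest candidates are 5:4 (1.250, off by 0.013) and 4:3 (1.333, off by 0.096).

5:4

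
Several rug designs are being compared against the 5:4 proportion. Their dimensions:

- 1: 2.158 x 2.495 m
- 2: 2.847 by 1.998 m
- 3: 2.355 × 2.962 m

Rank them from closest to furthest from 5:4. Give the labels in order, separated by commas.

1: 2.495/2.158 ≈ 1.156 → |1.156 − 1.250| = 0.094
2: 2.847/1.998 ≈ 1.425 → |1.425 − 1.250| = 0.175
3: 2.962/2.355 ≈ 1.258 → |1.258 − 1.250| = 0.008

3, 1, 2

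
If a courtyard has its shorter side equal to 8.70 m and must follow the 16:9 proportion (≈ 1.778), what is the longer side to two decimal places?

15.47 m

16:9 ≈ 1.77778.
Longer side = 8.70 × 1.77778 ≈ 15.4667 → 15.47 m.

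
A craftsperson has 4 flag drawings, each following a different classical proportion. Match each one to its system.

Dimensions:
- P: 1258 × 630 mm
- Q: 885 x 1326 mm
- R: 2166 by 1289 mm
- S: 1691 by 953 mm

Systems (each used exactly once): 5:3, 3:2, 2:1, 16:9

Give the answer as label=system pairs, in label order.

P=2:1, Q=3:2, R=5:3, S=16:9

Ratios: P ≈ 1.997; Q ≈ 1.498; R ≈ 1.680; S ≈ 1.774.
Targets: 5:3 ≈ 1.667; 3:2 ≈ 1.500; 2:1 ≈ 2.000; 16:9 ≈ 1.778.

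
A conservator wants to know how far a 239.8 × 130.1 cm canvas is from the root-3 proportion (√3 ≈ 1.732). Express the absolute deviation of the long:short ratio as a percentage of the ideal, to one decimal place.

6.4%

Ratio = 239.8 / 130.1 ≈ 1.8432.
Ideal root-3 ≈ 1.7321. |1.8432 − 1.7321| / 1.7321 ≈ 6.41% → 6.4%.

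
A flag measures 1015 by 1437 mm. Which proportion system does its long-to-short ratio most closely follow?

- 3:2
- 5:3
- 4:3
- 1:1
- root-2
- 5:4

root-2

1437/1015 ≈ 1.416. Nearest candidates are root-2 (1.414, off by 0.002) and 4:3 (1.333, off by 0.083).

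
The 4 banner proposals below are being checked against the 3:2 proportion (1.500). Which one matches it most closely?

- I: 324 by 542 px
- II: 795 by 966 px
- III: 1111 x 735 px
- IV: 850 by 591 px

Target 3:2 ≈ 1.500.
I: 1.673 (Δ0.173)  II: 1.215 (Δ0.285)  III: 1.512 (Δ0.012)  IV: 1.438 (Δ0.062)

III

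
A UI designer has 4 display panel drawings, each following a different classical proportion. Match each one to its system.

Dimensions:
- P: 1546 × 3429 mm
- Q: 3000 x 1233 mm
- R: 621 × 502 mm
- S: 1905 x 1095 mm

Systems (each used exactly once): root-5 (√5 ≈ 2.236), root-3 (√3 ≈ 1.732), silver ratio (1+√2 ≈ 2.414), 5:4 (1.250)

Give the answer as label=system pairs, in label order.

P = 3429/1546 ≈ 2.218 → root-5 (2.236)
Q = 3000/1233 ≈ 2.433 → silver ratio (2.414)
R = 621/502 ≈ 1.237 → 5:4 (1.250)
S = 1905/1095 ≈ 1.740 → root-3 (1.732)

P=root-5, Q=silver ratio, R=5:4, S=root-3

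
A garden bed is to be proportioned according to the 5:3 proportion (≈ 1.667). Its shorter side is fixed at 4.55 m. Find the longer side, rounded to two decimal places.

7.58 m

5:3 ≈ 1.66667.
Longer side = 4.55 × 1.66667 ≈ 7.5833 → 7.58 m.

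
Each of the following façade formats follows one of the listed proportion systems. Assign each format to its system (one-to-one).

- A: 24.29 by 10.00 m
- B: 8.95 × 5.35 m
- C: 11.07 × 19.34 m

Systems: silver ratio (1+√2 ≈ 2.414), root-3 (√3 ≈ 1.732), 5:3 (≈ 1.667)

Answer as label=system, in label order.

A=silver ratio, B=5:3, C=root-3

A = 24.29/10.00 ≈ 2.429 → silver ratio (2.414)
B = 8.95/5.35 ≈ 1.673 → 5:3 (1.667)
C = 19.34/11.07 ≈ 1.747 → root-3 (1.732)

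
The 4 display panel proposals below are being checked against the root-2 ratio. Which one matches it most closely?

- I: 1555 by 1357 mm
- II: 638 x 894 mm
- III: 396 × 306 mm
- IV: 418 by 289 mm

II

Target root-2 ≈ 1.414.
I: 1.146 (Δ0.268)  II: 1.401 (Δ0.013)  III: 1.294 (Δ0.120)  IV: 1.446 (Δ0.032)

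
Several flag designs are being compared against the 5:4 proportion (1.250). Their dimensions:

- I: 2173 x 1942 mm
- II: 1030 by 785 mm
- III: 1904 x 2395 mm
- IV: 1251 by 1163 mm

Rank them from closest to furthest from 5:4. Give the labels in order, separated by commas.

Ratios: I = 2173 / 1942 ≈ 1.119; II = 1030 / 785 ≈ 1.312; III = 2395 / 1904 ≈ 1.258; IV = 1251 / 1163 ≈ 1.076.
|Δ from 1.250|: I 0.131; II 0.062; III 0.008; IV 0.174.

III, II, I, IV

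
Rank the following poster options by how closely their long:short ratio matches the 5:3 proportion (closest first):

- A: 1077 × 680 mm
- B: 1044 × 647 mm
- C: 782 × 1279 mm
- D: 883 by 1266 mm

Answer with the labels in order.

C, B, A, D

A: 1077/680 ≈ 1.584 → |1.584 − 1.667| = 0.083
B: 1044/647 ≈ 1.614 → |1.614 − 1.667| = 0.053
C: 1279/782 ≈ 1.636 → |1.636 − 1.667| = 0.031
D: 1266/883 ≈ 1.434 → |1.434 − 1.667| = 0.233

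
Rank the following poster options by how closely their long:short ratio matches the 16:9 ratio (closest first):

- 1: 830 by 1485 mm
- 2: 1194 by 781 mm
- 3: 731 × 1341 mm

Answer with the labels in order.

1, 3, 2

Ratios: 1 = 1485 / 830 ≈ 1.789; 2 = 1194 / 781 ≈ 1.529; 3 = 1341 / 731 ≈ 1.834.
|Δ from 1.778|: 1 0.011; 2 0.249; 3 0.056.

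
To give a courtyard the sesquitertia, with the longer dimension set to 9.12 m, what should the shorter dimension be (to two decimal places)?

4:3 ≈ 1.33333.
Shorter side = 9.12 ÷ 1.33333 ≈ 6.8400 → 6.84 m.

6.84 m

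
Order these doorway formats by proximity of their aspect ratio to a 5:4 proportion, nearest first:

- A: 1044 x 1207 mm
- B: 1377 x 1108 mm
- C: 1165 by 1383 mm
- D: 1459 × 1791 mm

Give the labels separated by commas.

A: 1207/1044 ≈ 1.156 → |1.156 − 1.250| = 0.094
B: 1377/1108 ≈ 1.243 → |1.243 − 1.250| = 0.007
C: 1383/1165 ≈ 1.187 → |1.187 − 1.250| = 0.063
D: 1791/1459 ≈ 1.228 → |1.228 − 1.250| = 0.022

B, D, C, A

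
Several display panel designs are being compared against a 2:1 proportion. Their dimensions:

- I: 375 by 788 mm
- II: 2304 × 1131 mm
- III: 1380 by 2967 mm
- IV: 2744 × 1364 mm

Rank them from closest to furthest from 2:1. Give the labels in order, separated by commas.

I: 788/375 ≈ 2.101 → |2.101 − 2.000| = 0.101
II: 2304/1131 ≈ 2.037 → |2.037 − 2.000| = 0.037
III: 2967/1380 ≈ 2.150 → |2.150 − 2.000| = 0.150
IV: 2744/1364 ≈ 2.012 → |2.012 − 2.000| = 0.012

IV, II, I, III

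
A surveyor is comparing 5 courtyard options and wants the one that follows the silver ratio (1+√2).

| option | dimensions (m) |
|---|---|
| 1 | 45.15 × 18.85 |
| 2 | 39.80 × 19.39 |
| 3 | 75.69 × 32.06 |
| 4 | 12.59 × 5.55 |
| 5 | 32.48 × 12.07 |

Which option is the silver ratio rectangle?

1

Target silver ratio ≈ 2.414.
1: 2.395 (Δ0.019)  2: 2.053 (Δ0.361)  3: 2.361 (Δ0.053)  4: 2.268 (Δ0.146)  5: 2.691 (Δ0.277)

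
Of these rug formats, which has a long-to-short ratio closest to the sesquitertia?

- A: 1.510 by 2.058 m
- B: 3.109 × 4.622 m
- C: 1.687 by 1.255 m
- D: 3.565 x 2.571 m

Ratios (long/short): A ≈ 1.363; B ≈ 1.487; C ≈ 1.344; D ≈ 1.387.
4:3 ≈ 1.333; option C is nearest (Δ 0.011).

C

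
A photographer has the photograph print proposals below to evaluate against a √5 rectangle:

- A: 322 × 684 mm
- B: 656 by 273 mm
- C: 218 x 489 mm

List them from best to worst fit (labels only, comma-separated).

C, A, B

A: 684/322 ≈ 2.124 → |2.124 − 2.236| = 0.112
B: 656/273 ≈ 2.403 → |2.403 − 2.236| = 0.167
C: 489/218 ≈ 2.243 → |2.243 − 2.236| = 0.007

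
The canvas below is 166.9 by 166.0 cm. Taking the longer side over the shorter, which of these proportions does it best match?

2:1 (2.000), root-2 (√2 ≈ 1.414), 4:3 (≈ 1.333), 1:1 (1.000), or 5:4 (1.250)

166.9/166.0 ≈ 1.005. Nearest candidates are 1:1 (1.000, off by 0.005) and 5:4 (1.250, off by 0.245).

1:1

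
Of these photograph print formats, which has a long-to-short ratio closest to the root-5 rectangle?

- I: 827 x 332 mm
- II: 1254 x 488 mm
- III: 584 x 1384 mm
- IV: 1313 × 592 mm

IV

Ratios (long/short): I ≈ 2.491; II ≈ 2.570; III ≈ 2.370; IV ≈ 2.218.
root-5 ≈ 2.236; option IV is nearest (Δ 0.018).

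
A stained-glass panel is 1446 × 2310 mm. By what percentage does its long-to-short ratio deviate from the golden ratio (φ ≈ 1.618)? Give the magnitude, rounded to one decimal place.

1.3%

Ratio = 2310 / 1446 ≈ 1.5975.
Ideal golden ratio ≈ 1.6180. |1.5975 − 1.6180| / 1.6180 ≈ 1.27% → 1.3%.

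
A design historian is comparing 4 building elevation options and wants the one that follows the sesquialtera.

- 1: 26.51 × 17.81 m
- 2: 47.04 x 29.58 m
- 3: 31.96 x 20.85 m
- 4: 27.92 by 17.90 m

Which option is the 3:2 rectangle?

1

Target 3:2 ≈ 1.500.
1: 1.488 (Δ0.012)  2: 1.590 (Δ0.090)  3: 1.533 (Δ0.033)  4: 1.560 (Δ0.060)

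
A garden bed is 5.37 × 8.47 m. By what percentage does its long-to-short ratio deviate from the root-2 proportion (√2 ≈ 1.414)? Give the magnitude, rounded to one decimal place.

Ratio = 8.47 / 5.37 ≈ 1.5773.
Ideal root-2 ≈ 1.4142. |1.5773 − 1.4142| / 1.4142 ≈ 11.53% → 11.5%.

11.5%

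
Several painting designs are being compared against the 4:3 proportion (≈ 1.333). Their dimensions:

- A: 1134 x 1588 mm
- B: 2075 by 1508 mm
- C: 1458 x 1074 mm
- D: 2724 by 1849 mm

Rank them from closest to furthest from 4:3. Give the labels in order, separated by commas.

C, B, A, D

Ratios: A = 1588 / 1134 ≈ 1.400; B = 2075 / 1508 ≈ 1.376; C = 1458 / 1074 ≈ 1.358; D = 2724 / 1849 ≈ 1.473.
|Δ from 1.333|: A 0.067; B 0.043; C 0.025; D 0.140.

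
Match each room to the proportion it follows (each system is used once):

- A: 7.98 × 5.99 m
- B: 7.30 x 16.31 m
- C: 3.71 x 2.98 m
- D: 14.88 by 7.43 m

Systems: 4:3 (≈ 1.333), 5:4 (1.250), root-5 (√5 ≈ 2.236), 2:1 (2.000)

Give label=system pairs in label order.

A = 7.98/5.99 ≈ 1.332 → 4:3 (1.333)
B = 16.31/7.30 ≈ 2.234 → root-5 (2.236)
C = 3.71/2.98 ≈ 1.245 → 5:4 (1.250)
D = 14.88/7.43 ≈ 2.003 → 2:1 (2.000)

A=4:3, B=root-5, C=5:4, D=2:1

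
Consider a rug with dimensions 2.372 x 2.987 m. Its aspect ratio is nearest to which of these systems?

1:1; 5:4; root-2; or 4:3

Ratio = 2.987 / 2.372 ≈ 1.259.
Distances: 1:1 1.000 (Δ 0.259); 5:4 1.250 (Δ 0.009); root-2 1.414 (Δ 0.155); 4:3 1.333 (Δ 0.074).

5:4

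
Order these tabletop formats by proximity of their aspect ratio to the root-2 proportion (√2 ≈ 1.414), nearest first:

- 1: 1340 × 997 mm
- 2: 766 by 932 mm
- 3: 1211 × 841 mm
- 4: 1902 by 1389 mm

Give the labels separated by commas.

3, 4, 1, 2

1: 1340/997 ≈ 1.344 → |1.344 − 1.414| = 0.070
2: 932/766 ≈ 1.217 → |1.217 − 1.414| = 0.197
3: 1211/841 ≈ 1.440 → |1.440 − 1.414| = 0.026
4: 1902/1389 ≈ 1.369 → |1.369 − 1.414| = 0.045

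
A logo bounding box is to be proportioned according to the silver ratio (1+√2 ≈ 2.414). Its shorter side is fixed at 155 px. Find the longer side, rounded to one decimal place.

silver ratio ≈ 2.41421.
Longer side = 155 × 2.41421 ≈ 374.203 → 374.2 px.

374.2 px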